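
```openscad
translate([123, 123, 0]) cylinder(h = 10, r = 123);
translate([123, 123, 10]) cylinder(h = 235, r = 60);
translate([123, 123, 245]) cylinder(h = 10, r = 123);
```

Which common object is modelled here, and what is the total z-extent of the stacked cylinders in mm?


A spool. The overall height is 255 mm.

Three coaxial cylinders, large–small–large — a spool. Two 10 mm flanges and a 235 mm core give 10 + 235 + 10 = 255 mm.


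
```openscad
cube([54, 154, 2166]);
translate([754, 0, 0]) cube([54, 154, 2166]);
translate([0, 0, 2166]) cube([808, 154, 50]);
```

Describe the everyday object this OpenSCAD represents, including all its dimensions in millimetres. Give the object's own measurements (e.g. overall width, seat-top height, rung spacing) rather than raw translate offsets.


A door frame. The clear opening is 700 mm wide and 2166 mm high. Two 54 mm wide jambs, 154 mm deep, stand either side of the opening from the floor to the top of the opening. A 50 mm thick head sits across the top of both jambs, spanning the full outside width of the frame.


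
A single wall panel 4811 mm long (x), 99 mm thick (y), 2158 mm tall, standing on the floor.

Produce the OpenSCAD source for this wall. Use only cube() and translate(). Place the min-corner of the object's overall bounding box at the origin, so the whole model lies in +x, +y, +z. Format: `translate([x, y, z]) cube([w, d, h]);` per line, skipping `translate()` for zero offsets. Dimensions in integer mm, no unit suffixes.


cube([4811, 99, 2158]);


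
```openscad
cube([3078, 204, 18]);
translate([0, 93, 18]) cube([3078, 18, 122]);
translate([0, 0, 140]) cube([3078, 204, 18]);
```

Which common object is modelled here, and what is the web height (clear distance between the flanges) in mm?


An I-beam. The web height is 122 mm.

Two wide flanges with a thin centred web — an I-beam. Overall 158 mm minus two 18 mm flanges gives a web of 158 − 2·18 = 122 mm.


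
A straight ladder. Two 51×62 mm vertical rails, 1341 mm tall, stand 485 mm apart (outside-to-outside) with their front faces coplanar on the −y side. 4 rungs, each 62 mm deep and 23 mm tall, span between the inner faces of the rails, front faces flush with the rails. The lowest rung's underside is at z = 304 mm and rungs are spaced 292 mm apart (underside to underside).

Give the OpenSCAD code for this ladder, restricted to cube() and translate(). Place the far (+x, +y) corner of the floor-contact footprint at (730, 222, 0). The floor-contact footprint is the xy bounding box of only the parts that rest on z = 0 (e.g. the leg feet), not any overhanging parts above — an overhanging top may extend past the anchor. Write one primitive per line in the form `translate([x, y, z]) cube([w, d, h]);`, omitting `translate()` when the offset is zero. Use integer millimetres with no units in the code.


// rung span = 485 - 2*51 = 383
// rung[k] z = 304 + k*292
translate([245, 160, 0]) cube([51, 62, 1341]);
translate([679, 160, 0]) cube([51, 62, 1341]);
translate([296, 160, 304]) cube([383, 62, 23]);
translate([296, 160, 596]) cube([383, 62, 23]);
translate([296, 160, 888]) cube([383, 62, 23]);
translate([296, 160, 1180]) cube([383, 62, 23]);


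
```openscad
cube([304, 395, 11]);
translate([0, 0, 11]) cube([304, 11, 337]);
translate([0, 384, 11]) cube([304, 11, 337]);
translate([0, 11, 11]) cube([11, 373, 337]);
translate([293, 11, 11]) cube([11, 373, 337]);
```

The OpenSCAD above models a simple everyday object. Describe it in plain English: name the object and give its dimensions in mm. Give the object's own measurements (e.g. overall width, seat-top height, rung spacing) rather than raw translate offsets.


An open-topped rectangular box: outside dimensions 304×395×348 mm, with a uniform wall and base thickness of 11 mm. The base is a full 304×395 slab on the floor; four walls sit on top of the base. The front and back walls (the −y and +y sides) span the full width; the two side walls fit between them.


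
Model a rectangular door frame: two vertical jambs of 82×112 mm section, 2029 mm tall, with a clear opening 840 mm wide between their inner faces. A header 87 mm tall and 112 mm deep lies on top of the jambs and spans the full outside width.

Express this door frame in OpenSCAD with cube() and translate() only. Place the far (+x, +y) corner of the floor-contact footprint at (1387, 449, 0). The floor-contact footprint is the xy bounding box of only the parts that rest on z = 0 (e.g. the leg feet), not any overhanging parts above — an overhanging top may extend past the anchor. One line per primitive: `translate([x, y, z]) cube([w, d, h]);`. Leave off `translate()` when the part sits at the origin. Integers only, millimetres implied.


translate([383, 337, 0]) cube([82, 112, 2029]);
translate([1305, 337, 0]) cube([82, 112, 2029]);
translate([383, 337, 2029]) cube([1004, 112, 87]);


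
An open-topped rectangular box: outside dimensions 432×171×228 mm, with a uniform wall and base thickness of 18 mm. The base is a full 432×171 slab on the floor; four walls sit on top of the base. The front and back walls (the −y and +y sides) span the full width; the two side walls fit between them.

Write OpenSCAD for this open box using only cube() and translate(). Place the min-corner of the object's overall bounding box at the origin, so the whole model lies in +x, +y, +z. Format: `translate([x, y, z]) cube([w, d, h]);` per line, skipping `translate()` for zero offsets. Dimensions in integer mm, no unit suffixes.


cube([432, 171, 18]);
translate([0, 0, 18]) cube([432, 18, 210]);
translate([0, 153, 18]) cube([432, 18, 210]);
translate([0, 18, 18]) cube([18, 135, 210]);
translate([414, 18, 18]) cube([18, 135, 210]);


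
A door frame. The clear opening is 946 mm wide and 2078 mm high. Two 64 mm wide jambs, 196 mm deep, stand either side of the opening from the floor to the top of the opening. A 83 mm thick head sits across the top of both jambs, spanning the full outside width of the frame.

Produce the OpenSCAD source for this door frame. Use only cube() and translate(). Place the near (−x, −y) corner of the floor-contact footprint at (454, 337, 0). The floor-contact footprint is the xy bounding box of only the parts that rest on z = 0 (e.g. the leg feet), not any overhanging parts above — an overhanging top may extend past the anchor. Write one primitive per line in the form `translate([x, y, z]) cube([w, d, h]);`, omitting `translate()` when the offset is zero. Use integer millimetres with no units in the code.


translate([454, 337, 0]) cube([64, 196, 2078]);
translate([1464, 337, 0]) cube([64, 196, 2078]);
translate([454, 337, 2078]) cube([1074, 196, 83]);


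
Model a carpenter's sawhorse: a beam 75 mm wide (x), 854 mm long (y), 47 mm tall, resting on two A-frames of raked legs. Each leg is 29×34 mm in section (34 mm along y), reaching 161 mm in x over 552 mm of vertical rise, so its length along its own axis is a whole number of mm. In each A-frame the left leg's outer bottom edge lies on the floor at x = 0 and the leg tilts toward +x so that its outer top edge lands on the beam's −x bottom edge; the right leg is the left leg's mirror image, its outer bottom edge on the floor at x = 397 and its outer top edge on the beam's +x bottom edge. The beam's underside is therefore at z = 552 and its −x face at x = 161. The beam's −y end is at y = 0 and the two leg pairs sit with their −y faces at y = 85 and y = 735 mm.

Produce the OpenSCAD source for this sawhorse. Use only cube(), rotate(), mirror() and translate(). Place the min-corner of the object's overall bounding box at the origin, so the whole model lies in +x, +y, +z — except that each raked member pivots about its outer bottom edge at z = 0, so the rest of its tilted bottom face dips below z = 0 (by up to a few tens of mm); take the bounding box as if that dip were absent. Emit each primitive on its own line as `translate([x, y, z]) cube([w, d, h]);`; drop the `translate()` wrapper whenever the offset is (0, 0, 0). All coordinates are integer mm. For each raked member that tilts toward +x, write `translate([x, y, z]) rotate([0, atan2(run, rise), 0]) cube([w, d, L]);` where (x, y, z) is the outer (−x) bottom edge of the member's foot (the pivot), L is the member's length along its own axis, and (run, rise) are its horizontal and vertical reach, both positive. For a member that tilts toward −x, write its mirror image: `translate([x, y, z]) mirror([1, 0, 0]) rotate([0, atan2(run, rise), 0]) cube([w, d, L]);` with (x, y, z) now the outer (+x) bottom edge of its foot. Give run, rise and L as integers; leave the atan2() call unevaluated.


// leg length = √(161² + 552²) = 575
// right-leg outer foot x = 2·161 + 75 = 397
// beam min-corner = (161, 0, 552)
translate([161, 0, 552]) cube([75, 854, 47]);
translate([0, 85, 0]) rotate([0, atan2(161, 552), 0]) cube([29, 34, 575]);
translate([397, 85, 0]) mirror([1, 0, 0]) rotate([0, atan2(161, 552), 0]) cube([29, 34, 575]);
translate([0, 735, 0]) rotate([0, atan2(161, 552), 0]) cube([29, 34, 575]);
translate([397, 735, 0]) mirror([1, 0, 0]) rotate([0, atan2(161, 552), 0]) cube([29, 34, 575]);


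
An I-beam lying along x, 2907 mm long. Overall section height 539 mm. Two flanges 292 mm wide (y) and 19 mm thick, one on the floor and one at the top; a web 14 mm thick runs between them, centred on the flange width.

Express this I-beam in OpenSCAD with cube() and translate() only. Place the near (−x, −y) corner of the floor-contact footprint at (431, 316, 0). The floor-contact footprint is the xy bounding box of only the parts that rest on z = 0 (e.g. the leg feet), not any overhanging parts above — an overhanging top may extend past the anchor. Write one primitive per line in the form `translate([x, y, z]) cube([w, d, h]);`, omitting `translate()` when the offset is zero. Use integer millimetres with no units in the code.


translate([431, 316, 0]) cube([2907, 292, 19]);
translate([431, 455, 19]) cube([2907, 14, 501]);
translate([431, 316, 520]) cube([2907, 292, 19]);


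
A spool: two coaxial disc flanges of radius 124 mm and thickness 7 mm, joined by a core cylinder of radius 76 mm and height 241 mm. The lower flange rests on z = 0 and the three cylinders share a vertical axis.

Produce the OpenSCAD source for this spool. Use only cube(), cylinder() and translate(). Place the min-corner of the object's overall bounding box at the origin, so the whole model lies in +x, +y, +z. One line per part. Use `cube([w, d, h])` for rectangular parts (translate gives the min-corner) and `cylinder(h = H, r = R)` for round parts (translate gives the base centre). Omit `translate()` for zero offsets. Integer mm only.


translate([124, 124, 0]) cylinder(h = 7, r = 124);
translate([124, 124, 7]) cylinder(h = 241, r = 76);
translate([124, 124, 248]) cylinder(h = 7, r = 124);


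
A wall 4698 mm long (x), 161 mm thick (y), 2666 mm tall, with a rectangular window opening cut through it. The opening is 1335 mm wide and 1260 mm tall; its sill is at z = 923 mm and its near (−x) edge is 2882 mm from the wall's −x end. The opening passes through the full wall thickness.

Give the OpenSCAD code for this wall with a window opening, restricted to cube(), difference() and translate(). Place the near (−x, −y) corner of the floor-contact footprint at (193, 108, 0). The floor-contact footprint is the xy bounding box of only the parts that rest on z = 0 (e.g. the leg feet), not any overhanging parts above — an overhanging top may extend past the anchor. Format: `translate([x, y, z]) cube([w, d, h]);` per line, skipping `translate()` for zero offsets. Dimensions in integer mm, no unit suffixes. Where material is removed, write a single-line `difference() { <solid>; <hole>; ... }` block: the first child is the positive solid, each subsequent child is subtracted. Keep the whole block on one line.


difference() { translate([193, 108, 0]) cube([4698, 161, 2666]); translate([3075, 108, 923]) cube([1335, 161, 1260]); }


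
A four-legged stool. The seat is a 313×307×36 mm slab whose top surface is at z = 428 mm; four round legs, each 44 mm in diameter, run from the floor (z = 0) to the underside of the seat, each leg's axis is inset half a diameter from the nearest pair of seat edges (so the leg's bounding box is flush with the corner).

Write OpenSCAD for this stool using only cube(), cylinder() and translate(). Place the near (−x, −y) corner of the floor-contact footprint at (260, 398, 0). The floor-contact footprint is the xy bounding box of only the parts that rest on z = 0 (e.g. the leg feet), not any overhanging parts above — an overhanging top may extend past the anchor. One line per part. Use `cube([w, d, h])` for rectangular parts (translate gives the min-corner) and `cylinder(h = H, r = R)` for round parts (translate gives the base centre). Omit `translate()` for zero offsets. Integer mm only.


translate([260, 398, 392]) cube([313, 307, 36]);
translate([282, 420, 0]) cylinder(h = 392, r = 22);
translate([551, 420, 0]) cylinder(h = 392, r = 22);
translate([282, 683, 0]) cylinder(h = 392, r = 22);
translate([551, 683, 0]) cylinder(h = 392, r = 22);


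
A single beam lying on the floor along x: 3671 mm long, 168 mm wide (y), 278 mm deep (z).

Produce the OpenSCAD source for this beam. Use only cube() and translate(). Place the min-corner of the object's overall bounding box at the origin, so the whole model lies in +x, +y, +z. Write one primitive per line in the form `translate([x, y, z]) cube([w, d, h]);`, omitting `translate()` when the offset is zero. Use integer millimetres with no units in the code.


cube([3671, 168, 278]);


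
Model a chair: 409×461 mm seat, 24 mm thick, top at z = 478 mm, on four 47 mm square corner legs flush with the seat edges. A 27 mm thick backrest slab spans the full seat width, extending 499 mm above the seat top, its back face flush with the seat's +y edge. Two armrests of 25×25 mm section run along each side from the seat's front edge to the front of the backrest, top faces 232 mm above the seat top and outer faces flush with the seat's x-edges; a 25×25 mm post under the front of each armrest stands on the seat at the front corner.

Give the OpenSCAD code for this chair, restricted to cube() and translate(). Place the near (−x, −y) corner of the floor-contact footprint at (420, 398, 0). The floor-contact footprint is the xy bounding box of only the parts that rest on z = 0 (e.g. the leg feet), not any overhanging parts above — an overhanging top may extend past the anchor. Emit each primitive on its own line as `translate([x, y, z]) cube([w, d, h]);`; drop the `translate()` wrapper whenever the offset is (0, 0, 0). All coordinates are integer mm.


translate([420, 398, 454]) cube([409, 461, 24]);
translate([420, 398, 0]) cube([47, 47, 454]);
translate([782, 398, 0]) cube([47, 47, 454]);
translate([420, 812, 0]) cube([47, 47, 454]);
translate([782, 812, 0]) cube([47, 47, 454]);
translate([420, 832, 478]) cube([409, 27, 499]);
translate([420, 398, 685]) cube([25, 434, 25]);
translate([804, 398, 685]) cube([25, 434, 25]);
translate([420, 398, 478]) cube([25, 25, 207]);
translate([804, 398, 478]) cube([25, 25, 207]);


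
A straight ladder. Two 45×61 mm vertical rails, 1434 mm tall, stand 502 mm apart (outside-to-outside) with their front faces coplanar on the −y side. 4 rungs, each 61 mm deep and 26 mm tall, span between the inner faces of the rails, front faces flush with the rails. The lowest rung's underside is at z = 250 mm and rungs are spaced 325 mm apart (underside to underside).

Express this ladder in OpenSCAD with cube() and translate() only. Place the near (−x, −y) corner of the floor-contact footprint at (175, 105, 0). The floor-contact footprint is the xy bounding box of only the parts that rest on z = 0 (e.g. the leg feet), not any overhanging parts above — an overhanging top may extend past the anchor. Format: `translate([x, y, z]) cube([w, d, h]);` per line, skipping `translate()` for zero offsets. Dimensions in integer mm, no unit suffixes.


// rung span = 502 - 2*45 = 412
// rung[k] z = 250 + k*325
translate([175, 105, 0]) cube([45, 61, 1434]);
translate([632, 105, 0]) cube([45, 61, 1434]);
translate([220, 105, 250]) cube([412, 61, 26]);
translate([220, 105, 575]) cube([412, 61, 26]);
translate([220, 105, 900]) cube([412, 61, 26]);
translate([220, 105, 1225]) cube([412, 61, 26]);


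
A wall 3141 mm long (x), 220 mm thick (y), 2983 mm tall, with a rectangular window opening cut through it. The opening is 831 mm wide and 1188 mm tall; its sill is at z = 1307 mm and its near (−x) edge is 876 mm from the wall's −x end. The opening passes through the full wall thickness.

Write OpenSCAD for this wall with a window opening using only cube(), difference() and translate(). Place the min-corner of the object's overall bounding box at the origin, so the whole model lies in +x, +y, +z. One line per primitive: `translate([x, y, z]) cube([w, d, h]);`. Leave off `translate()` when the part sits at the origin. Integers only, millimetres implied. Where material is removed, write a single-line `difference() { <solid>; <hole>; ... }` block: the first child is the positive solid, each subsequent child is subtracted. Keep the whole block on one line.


difference() { cube([3141, 220, 2983]); translate([876, 0, 1307]) cube([831, 220, 1188]); }


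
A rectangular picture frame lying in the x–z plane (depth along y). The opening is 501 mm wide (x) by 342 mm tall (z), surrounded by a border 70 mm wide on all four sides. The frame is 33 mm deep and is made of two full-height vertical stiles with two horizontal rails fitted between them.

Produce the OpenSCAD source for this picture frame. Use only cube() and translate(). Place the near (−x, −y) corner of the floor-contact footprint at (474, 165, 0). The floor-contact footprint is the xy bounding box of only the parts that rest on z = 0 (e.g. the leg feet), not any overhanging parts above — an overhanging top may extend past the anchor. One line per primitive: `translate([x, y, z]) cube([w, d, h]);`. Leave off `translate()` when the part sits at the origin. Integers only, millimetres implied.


translate([474, 165, 0]) cube([70, 33, 482]);
translate([1045, 165, 0]) cube([70, 33, 482]);
translate([544, 165, 0]) cube([501, 33, 70]);
translate([544, 165, 412]) cube([501, 33, 70]);


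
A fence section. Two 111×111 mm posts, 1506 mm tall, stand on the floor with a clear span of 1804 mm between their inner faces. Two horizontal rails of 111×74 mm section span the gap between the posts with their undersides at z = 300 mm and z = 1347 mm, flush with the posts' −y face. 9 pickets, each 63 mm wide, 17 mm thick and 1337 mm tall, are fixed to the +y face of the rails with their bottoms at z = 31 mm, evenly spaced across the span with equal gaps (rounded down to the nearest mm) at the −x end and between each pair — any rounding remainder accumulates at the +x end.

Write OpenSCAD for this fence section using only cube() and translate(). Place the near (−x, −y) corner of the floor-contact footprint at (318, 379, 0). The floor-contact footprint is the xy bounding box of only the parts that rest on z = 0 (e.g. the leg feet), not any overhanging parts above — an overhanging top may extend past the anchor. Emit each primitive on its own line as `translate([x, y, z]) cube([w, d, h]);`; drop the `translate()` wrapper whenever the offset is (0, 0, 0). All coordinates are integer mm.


translate([318, 379, 0]) cube([111, 111, 1506]);
translate([2233, 379, 0]) cube([111, 111, 1506]);
translate([429, 379, 300]) cube([1804, 111, 74]);
translate([429, 379, 1347]) cube([1804, 111, 74]);
translate([552, 490, 31]) cube([63, 17, 1337]);
translate([738, 490, 31]) cube([63, 17, 1337]);
translate([924, 490, 31]) cube([63, 17, 1337]);
translate([1110, 490, 31]) cube([63, 17, 1337]);
translate([1296, 490, 31]) cube([63, 17, 1337]);
translate([1482, 490, 31]) cube([63, 17, 1337]);
translate([1668, 490, 31]) cube([63, 17, 1337]);
translate([1854, 490, 31]) cube([63, 17, 1337]);
translate([2040, 490, 31]) cube([63, 17, 1337]);


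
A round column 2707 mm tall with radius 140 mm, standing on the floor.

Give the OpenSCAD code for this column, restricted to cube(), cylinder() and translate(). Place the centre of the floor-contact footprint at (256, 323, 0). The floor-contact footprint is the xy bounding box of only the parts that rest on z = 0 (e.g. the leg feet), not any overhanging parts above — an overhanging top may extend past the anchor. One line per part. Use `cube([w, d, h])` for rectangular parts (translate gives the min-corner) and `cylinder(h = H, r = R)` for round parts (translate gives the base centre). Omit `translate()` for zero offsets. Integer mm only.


translate([256, 323, 0]) cylinder(h = 2707, r = 140);


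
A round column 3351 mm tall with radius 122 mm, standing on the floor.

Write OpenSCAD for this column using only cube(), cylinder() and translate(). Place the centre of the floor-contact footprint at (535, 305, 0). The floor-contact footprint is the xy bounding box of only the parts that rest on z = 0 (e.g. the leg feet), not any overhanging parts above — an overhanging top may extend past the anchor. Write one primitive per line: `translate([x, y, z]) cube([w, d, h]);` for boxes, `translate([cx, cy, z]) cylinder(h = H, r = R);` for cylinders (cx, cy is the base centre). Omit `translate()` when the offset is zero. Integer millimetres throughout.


translate([535, 305, 0]) cylinder(h = 3351, r = 122);


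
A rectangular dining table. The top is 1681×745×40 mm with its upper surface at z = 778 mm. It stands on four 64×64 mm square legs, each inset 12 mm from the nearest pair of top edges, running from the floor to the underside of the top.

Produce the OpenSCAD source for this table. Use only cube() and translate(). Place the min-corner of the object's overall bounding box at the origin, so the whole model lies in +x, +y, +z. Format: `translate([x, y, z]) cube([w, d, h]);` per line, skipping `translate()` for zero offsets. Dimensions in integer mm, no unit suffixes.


// leg_h = 778 - 40 = 738
translate([0, 0, 738]) cube([1681, 745, 40]);
translate([12, 12, 0]) cube([64, 64, 738]);
translate([1605, 12, 0]) cube([64, 64, 738]);
translate([12, 669, 0]) cube([64, 64, 738]);
translate([1605, 669, 0]) cube([64, 64, 738]);


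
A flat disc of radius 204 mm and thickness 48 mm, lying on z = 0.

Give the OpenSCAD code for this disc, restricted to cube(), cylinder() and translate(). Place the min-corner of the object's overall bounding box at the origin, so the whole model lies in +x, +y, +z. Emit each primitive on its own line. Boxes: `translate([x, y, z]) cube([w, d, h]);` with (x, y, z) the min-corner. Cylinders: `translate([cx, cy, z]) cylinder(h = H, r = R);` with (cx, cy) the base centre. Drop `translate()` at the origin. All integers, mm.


translate([204, 204, 0]) cylinder(h = 48, r = 204);


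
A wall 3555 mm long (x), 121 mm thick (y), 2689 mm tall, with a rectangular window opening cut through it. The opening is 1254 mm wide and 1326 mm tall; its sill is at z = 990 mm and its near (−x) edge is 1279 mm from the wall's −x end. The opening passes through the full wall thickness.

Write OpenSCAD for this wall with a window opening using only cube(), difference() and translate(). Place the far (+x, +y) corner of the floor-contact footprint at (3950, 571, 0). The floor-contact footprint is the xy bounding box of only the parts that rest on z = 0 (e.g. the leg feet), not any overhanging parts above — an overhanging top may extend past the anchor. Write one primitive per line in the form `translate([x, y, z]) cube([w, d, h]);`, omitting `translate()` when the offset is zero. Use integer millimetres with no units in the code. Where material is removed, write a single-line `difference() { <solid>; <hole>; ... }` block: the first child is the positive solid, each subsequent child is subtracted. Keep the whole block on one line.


difference() { translate([395, 450, 0]) cube([3555, 121, 2689]); translate([1674, 450, 990]) cube([1254, 121, 1326]); }


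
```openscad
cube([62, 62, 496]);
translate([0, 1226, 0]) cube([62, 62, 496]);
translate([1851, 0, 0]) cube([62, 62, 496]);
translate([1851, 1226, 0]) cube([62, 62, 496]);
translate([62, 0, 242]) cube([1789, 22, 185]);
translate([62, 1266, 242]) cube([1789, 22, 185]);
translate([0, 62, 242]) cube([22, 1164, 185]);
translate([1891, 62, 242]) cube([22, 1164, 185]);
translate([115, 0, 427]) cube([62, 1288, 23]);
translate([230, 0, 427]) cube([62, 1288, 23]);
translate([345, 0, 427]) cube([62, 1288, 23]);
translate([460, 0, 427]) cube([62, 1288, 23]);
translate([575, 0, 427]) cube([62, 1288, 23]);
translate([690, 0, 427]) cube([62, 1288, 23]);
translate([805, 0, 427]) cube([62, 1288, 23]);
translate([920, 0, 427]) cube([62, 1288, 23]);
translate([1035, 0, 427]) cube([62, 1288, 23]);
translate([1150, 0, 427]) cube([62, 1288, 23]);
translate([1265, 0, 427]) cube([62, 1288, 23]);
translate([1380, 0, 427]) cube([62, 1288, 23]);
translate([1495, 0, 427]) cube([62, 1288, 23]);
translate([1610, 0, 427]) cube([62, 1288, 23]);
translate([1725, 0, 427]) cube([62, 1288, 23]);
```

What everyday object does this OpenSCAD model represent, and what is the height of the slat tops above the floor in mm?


A bed frame. The slat-top height is 450 mm.

Four posts, four rails, and a row of slats — a bed frame. Slats sit on the rails at z = 242 + 185 = 427; with slat thickness 23, the top is 450 mm.


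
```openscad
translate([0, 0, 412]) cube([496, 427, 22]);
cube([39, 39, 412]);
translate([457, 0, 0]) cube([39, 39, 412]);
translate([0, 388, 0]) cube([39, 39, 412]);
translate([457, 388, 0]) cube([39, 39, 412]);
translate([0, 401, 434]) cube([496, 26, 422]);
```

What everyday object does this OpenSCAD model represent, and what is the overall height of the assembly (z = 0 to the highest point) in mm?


A chair. The overall height is 856 mm.

A slab on four corner posts with a tall panel at the back — a chair. The seat slab sits at z = 412 with thickness 22, and the 422 mm backrest starts at the seat top, so the overall height is 412 + 22 + 422 = 856 mm.


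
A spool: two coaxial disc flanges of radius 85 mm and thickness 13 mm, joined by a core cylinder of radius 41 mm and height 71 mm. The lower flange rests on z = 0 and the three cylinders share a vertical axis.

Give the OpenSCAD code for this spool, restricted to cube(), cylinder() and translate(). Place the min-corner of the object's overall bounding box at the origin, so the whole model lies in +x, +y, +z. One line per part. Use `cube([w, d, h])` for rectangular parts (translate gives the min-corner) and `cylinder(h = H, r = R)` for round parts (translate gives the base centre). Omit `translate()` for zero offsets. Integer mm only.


translate([85, 85, 0]) cylinder(h = 13, r = 85);
translate([85, 85, 13]) cylinder(h = 71, r = 41);
translate([85, 85, 84]) cylinder(h = 13, r = 85);


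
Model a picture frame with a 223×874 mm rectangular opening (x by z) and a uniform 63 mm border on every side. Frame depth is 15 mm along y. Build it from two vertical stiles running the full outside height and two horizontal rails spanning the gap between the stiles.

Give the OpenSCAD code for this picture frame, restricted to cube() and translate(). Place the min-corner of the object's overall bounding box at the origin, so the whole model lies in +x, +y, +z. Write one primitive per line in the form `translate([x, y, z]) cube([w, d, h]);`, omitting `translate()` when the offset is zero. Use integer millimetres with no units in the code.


cube([63, 15, 1000]);
translate([286, 0, 0]) cube([63, 15, 1000]);
translate([63, 0, 0]) cube([223, 15, 63]);
translate([63, 0, 937]) cube([223, 15, 63]);


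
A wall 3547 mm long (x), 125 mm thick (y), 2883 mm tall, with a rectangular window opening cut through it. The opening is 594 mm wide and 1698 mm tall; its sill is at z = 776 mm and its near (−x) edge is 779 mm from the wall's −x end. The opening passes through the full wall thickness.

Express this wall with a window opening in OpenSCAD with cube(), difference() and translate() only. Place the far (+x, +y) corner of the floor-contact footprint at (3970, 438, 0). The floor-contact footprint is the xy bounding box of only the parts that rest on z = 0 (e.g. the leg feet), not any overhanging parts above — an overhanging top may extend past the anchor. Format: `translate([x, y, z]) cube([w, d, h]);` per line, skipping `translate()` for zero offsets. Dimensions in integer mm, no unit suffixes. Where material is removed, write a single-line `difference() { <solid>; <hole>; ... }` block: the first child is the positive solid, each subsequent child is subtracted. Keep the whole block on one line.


difference() { translate([423, 313, 0]) cube([3547, 125, 2883]); translate([1202, 313, 776]) cube([594, 125, 1698]); }


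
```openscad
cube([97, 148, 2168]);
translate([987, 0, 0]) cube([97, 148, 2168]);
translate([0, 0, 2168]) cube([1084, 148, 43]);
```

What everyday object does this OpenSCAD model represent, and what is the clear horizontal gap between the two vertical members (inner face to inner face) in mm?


A door frame. The clear opening width is 890 mm.

Two 2168 mm tall posts with a header on top — a door frame. The left jamb is 97 mm wide at x = 0; the right jamb starts at x = 987. The clear opening is 987 − 97 = 890 mm.


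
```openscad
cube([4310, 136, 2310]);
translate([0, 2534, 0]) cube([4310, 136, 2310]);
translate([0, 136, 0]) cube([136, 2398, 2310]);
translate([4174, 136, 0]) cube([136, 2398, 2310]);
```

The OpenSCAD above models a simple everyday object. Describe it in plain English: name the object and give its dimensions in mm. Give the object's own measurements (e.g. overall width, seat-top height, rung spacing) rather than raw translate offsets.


The wall frame of a small rectangular building: four walls, each 2310 mm tall and 136 mm thick, enclosing a footprint 4310 mm (x) by 2670 mm (y) outside-to-outside, with no floor or roof. The front and back walls (the −y and +y sides) span the full width; the two side walls fit between them.


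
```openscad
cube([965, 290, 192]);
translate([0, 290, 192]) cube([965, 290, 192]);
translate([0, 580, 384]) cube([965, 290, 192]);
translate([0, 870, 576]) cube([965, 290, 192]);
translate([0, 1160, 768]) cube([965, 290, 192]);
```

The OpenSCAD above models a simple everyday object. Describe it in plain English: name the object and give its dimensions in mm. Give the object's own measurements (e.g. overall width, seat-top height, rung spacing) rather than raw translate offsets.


A straight staircase of 5 solid steps. Each step is 965 mm wide (x), 290 mm deep (y, the going) and 192 mm tall (the rise). The first step rests on the floor; each subsequent step sits one going further in +y and one rise higher in +z, directly behind and above the previous step with no overlap.


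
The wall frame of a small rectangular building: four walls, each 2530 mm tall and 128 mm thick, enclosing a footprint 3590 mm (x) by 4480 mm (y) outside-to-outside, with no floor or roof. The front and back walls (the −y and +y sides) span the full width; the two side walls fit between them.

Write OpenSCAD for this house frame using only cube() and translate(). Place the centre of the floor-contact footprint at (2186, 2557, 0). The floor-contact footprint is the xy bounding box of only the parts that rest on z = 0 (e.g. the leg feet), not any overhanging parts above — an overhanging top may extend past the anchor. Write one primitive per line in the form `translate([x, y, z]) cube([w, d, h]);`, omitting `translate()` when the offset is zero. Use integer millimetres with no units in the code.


translate([391, 317, 0]) cube([3590, 128, 2530]);
translate([391, 4669, 0]) cube([3590, 128, 2530]);
translate([391, 445, 0]) cube([128, 4224, 2530]);
translate([3853, 445, 0]) cube([128, 4224, 2530]);


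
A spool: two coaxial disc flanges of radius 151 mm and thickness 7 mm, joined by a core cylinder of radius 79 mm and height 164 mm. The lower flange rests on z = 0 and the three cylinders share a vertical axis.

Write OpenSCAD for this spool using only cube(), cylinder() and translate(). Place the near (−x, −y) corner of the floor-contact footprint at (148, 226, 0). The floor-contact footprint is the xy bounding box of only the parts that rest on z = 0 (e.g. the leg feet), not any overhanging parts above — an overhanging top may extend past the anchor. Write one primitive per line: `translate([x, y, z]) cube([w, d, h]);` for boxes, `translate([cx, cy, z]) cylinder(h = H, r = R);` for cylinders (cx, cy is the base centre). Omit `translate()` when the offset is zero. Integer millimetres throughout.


translate([299, 377, 0]) cylinder(h = 7, r = 151);
translate([299, 377, 7]) cylinder(h = 164, r = 79);
translate([299, 377, 171]) cylinder(h = 7, r = 151);


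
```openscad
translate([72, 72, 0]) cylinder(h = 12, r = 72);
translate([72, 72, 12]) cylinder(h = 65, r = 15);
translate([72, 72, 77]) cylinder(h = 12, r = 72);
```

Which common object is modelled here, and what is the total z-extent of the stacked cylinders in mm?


A spool. The overall height is 89 mm.

Three coaxial cylinders, large–small–large — a spool. Two 12 mm flanges and a 65 mm core give 12 + 65 + 12 = 89 mm.


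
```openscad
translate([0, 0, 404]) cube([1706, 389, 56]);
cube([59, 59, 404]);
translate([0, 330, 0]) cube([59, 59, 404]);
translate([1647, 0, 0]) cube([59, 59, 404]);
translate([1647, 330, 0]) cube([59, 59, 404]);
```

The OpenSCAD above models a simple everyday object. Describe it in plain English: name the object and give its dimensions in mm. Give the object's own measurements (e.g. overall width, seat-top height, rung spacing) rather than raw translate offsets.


A bench: a 1706×389 mm seat slab, 56 mm thick, top at z = 460 mm, on four 59×59 mm square legs flush with the seat corners and standing on z = 0.


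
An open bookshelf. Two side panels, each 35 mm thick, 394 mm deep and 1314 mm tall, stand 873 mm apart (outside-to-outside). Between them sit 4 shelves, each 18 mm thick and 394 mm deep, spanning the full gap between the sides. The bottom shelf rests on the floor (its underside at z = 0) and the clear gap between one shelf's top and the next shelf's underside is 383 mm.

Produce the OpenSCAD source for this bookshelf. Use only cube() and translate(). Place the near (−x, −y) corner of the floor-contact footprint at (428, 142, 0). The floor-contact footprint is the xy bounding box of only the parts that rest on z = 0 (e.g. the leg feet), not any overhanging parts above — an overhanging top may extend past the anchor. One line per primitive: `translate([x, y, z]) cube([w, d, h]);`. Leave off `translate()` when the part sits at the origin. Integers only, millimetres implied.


translate([428, 142, 0]) cube([35, 394, 1314]);
translate([1266, 142, 0]) cube([35, 394, 1314]);
translate([463, 142, 0]) cube([803, 394, 18]);
translate([463, 142, 401]) cube([803, 394, 18]);
translate([463, 142, 802]) cube([803, 394, 18]);
translate([463, 142, 1203]) cube([803, 394, 18]);


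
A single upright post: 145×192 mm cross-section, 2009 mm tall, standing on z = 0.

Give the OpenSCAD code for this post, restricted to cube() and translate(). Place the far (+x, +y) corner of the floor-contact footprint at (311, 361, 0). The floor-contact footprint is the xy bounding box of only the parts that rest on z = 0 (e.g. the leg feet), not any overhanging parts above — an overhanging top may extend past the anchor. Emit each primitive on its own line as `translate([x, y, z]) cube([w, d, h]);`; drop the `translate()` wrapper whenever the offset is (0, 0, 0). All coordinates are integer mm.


translate([166, 169, 0]) cube([145, 192, 2009]);


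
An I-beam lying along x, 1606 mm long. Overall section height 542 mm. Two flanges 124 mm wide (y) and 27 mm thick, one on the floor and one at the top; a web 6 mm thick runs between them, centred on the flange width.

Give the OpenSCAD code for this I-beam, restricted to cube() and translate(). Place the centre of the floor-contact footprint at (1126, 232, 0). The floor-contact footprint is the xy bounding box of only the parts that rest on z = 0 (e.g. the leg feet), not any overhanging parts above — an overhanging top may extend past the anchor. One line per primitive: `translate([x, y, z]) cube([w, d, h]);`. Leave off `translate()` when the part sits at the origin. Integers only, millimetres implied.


translate([323, 170, 0]) cube([1606, 124, 27]);
translate([323, 229, 27]) cube([1606, 6, 488]);
translate([323, 170, 515]) cube([1606, 124, 27]);


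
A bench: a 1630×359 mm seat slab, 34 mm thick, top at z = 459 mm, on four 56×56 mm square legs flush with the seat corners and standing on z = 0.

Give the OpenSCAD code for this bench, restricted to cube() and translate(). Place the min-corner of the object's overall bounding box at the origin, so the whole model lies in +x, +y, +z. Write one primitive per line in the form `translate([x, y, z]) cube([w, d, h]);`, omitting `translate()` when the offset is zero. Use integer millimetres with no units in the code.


translate([0, 0, 425]) cube([1630, 359, 34]);
cube([56, 56, 425]);
translate([0, 303, 0]) cube([56, 56, 425]);
translate([1574, 0, 0]) cube([56, 56, 425]);
translate([1574, 303, 0]) cube([56, 56, 425]);


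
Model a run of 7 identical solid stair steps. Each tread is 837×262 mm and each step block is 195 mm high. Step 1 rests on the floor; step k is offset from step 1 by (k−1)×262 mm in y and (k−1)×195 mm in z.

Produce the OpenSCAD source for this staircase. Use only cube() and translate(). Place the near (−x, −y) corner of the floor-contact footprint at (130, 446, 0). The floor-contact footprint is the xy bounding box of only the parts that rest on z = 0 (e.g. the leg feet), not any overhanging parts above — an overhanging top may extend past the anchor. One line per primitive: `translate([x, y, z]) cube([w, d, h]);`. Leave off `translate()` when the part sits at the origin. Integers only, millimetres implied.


translate([130, 446, 0]) cube([837, 262, 195]);
translate([130, 708, 195]) cube([837, 262, 195]);
translate([130, 970, 390]) cube([837, 262, 195]);
translate([130, 1232, 585]) cube([837, 262, 195]);
translate([130, 1494, 780]) cube([837, 262, 195]);
translate([130, 1756, 975]) cube([837, 262, 195]);
translate([130, 2018, 1170]) cube([837, 262, 195]);


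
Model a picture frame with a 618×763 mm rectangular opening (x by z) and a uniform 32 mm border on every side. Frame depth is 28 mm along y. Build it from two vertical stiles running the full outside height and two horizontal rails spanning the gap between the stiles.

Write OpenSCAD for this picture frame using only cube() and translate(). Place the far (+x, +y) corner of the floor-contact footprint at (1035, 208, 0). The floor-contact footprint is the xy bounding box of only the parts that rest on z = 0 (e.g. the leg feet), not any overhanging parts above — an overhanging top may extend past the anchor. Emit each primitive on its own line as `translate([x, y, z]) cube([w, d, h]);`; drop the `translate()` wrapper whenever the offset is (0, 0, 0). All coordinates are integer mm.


translate([353, 180, 0]) cube([32, 28, 827]);
translate([1003, 180, 0]) cube([32, 28, 827]);
translate([385, 180, 0]) cube([618, 28, 32]);
translate([385, 180, 795]) cube([618, 28, 32]);


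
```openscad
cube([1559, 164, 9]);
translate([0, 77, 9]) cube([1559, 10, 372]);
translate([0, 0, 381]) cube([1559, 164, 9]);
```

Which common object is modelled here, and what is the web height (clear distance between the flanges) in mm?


An I-beam. The web height is 372 mm.

Two wide flanges with a thin centred web — an I-beam. Overall 390 mm minus two 9 mm flanges gives a web of 390 − 2·9 = 372 mm.


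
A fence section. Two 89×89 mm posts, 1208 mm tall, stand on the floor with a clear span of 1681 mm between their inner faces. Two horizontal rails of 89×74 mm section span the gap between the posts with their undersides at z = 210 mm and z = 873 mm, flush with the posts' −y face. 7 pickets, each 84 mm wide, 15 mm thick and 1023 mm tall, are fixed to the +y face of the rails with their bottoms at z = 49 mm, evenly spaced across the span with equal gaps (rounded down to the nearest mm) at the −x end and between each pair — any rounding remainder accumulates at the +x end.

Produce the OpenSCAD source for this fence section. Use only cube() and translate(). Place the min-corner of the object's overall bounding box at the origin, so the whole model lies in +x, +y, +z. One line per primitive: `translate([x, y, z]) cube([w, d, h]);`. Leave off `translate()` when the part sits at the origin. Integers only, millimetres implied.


cube([89, 89, 1208]);
translate([1770, 0, 0]) cube([89, 89, 1208]);
translate([89, 0, 210]) cube([1681, 89, 74]);
translate([89, 0, 873]) cube([1681, 89, 74]);
translate([225, 89, 49]) cube([84, 15, 1023]);
translate([445, 89, 49]) cube([84, 15, 1023]);
translate([665, 89, 49]) cube([84, 15, 1023]);
translate([885, 89, 49]) cube([84, 15, 1023]);
translate([1105, 89, 49]) cube([84, 15, 1023]);
translate([1325, 89, 49]) cube([84, 15, 1023]);
translate([1545, 89, 49]) cube([84, 15, 1023]);
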